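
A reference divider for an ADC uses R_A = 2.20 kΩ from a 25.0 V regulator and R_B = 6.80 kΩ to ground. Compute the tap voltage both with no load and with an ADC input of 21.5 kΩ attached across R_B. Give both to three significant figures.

Open-circuit: V = 25.0 × 6.80/(2.20 + 6.80) = 18.9 V.
With the load, R_B becomes R_B‖R_L = 5.166 kΩ, so V = 25.0 × 5.166/7.366 = 17.5 V.

Unloaded: 18.9 V; loaded: 17.5 V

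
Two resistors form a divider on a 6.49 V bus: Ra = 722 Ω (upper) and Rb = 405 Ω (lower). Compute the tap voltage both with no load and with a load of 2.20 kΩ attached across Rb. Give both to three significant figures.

Unloaded: 2.33 V; loaded: 2.09 V

Open-circuit: V = 6.49 × 405/(722 + 405) = 2.33 V.
With the load, Rb becomes Rb‖R_L = 342.0 Ω, so V = 6.49 × 342.0/1064 = 2.09 V.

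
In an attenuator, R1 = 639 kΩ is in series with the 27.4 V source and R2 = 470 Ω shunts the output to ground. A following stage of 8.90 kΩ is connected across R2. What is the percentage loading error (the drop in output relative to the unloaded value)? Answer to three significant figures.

The divider's output (Thévenin) resistance is R1‖R2 = 469.7 Ω.
Fractional drop under load = R_th/(R_th + R_L) = 469.7 / (469.7 + 8900) = 0.05013.
So the output falls by 5.01 %.

5.01 %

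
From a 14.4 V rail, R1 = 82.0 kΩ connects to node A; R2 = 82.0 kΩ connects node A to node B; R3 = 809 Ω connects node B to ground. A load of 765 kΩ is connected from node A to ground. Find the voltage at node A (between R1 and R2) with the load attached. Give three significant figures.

V ≈ 6.87 V

Below node A the series string R2+R3 = 82810 Ω sits in parallel with the 765000 Ω load: 74720 Ω.
V_A = 14.4 × 74720/(82000 + 74720) = 6.87 V.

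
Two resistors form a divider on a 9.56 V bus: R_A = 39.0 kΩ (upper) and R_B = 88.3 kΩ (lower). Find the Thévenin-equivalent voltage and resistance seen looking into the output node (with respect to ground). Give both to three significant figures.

V_th is the open-circuit tap voltage: 9.56 × 88.3/(39.0 + 88.3) = 6.63 V.
With the supply zeroed, R_A and R_B appear in parallel from the tap: R_th = R_A‖R_B = (39.0 × 88.3)/127.3 = 27.1 kΩ.

V_th = 6.63 V, R_th = 27.1 kΩ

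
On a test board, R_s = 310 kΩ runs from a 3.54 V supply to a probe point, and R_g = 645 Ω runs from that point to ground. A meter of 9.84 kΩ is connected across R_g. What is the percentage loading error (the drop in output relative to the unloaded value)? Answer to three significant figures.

The divider's output (Thévenin) resistance is R_s‖R_g = 643.7 Ω.
Fractional drop under load = R_th/(R_th + R_L) = 643.7 / (643.7 + 9840) = 0.06140.
So the output falls by 6.14 %.

6.14 %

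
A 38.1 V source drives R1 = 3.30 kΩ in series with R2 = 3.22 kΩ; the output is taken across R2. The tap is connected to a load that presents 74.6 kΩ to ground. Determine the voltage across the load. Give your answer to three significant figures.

V_out ≈ 18.4 V

The load sits in parallel with R2: R2‖R_L = (3.22 × 74.6) / (3.22 + 74.6) = 3.087 kΩ.
V_out = 38.1 × 3.087 / (3.30 + 3.087) = 38.1 × 3.087/6.387 = 18.4 V.
(Unloaded it would have been 18.8 V.)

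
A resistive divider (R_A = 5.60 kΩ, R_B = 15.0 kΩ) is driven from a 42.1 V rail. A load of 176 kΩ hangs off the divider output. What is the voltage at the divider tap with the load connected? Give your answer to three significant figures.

The load sits in parallel with R_B: R_B‖R_L = (15.0 × 176) / (15.0 + 176) = 13.82 kΩ.
V_out = 42.1 × 13.82 / (5.60 + 13.82) = 42.1 × 13.82/19.42 = 30.0 V.
(Unloaded it would have been 30.7 V.)

V_out ≈ 30.0 V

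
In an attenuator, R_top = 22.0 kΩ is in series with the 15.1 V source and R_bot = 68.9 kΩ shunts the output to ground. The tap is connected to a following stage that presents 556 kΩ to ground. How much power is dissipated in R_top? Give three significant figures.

P ≈ 0.723 mW

Total resistance from the source is R_top + (R_bot‖R_L) = 83.30 kΩ, so I = 15.1/83.30 kΩ = 0.1813 mA.
P = I²·R_top = (0.1813 mA)² × 22.0 kΩ = 0.723 mW.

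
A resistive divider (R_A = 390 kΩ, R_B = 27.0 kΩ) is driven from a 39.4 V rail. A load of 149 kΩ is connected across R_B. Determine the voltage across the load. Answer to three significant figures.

The load sits in parallel with R_B: R_B‖R_L = (27.0 × 149) / (27.0 + 149) = 22.86 kΩ.
V_out = 39.4 × 22.86 / (390 + 22.86) = 39.4 × 22.86/412.9 = 2.18 V.

V_out ≈ 2.18 V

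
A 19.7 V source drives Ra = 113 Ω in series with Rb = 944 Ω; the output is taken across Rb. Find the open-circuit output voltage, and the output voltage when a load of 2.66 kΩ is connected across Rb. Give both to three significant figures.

Open-circuit: V = 19.7 × 944/(113 + 944) = 17.6 V.
With the load, Rb becomes Rb‖R_L = 696.7 Ω, so V = 19.7 × 696.7/809.7 = 17.0 V.

Unloaded: 17.6 V; loaded: 17.0 V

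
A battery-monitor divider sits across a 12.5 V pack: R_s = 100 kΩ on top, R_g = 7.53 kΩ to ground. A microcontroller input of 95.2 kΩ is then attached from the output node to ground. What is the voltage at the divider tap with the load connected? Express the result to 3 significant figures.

V_out ≈ 0.815 V

The load sits in parallel with R_g: R_g‖R_L = (7.53 × 95.2) / (7.53 + 95.2) = 6.978 kΩ.
V_out = 12.5 × 6.978 / (100 + 6.978) = 12.5 × 6.978/107.0 = 0.815 V.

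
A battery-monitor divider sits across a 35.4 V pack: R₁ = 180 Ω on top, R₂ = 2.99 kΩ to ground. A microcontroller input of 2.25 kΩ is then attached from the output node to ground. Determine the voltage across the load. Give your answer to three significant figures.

V_out ≈ 31.0 V

The load sits in parallel with R₂: R₂‖R_L = (2990 × 2250) / (2990 + 2250) = 1284 Ω.
V_out = 35.4 × 1284 / (180 + 1284) = 35.4 × 1284/1464 = 31.0 V.
(Unloaded it would have been 33.4 V.)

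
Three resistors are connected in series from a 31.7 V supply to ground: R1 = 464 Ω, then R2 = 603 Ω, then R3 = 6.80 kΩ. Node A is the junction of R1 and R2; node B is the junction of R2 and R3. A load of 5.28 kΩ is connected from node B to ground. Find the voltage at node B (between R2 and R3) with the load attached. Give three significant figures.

V ≈ 23.3 V

At node B, R3 is in parallel with the load: R3‖R_L = 2972 Ω.
Below node A the resistance is R2 + (R3‖R_L) = 3575 Ω, so V_A = 31.7 × 3575/4039 = 28.06 V.
Then V_B = V_A × (R3‖R_L)/(R2 + R3‖R_L) = 28.06 × 2972/3575 = 23.3 V.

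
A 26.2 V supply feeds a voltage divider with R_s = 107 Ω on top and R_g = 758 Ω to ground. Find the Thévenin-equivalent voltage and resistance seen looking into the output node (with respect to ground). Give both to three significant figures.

V_th = 23.0 V, R_th = 93.8 Ω

V_th is the open-circuit tap voltage: 26.2 × 758/(107 + 758) = 23.0 V.
With the supply zeroed, R_s and R_g appear in parallel from the tap: R_th = R_s‖R_g = (107 × 758)/865.0 = 93.8 Ω.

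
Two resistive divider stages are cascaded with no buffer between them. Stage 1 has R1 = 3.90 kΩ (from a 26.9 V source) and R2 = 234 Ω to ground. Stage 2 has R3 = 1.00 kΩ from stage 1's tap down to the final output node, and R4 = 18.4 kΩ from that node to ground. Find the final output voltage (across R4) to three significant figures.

Stage 2 presents R3+R4 = 19400 Ω as a load on stage 1's tap.
Stage 1's lower leg becomes R2‖(R3+R4) = 231.2 Ω, so V_mid = 26.9 × 231.2/4131 = 1.506 V.
Stage 2 is itself unloaded: V_out = V_mid × R4/(R3+R4) = 1.506 × 18400/19400 = 1.43 V.

V_out ≈ 1.43 V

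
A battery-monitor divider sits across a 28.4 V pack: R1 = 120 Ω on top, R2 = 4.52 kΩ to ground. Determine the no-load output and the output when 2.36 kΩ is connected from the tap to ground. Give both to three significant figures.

Unloaded: 27.7 V; loaded: 26.4 V

Open-circuit: V = 28.4 × 4520/(120 + 4520) = 27.7 V.
With the load, R2 becomes R2‖R_L = 1550 Ω, so V = 28.4 × 1550/1670 = 26.4 V.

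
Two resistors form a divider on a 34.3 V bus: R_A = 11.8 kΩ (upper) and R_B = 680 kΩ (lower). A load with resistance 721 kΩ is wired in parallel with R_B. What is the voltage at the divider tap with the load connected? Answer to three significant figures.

V_out ≈ 33.2 V

The load sits in parallel with R_B: R_B‖R_L = (680 × 721) / (680 + 721) = 350.0 kΩ.
V_out = 34.3 × 350.0 / (11.8 + 350.0) = 34.3 × 350.0/361.8 = 33.2 V.
(Unloaded it would have been 33.7 V.)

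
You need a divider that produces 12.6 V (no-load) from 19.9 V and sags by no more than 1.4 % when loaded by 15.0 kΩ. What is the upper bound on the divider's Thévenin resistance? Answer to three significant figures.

R_th ≤ 213 Ω

Loading drop = R_th/(R_th + R_L) ≤ 0.0140, so R_th ≤ R_L · ε/(1−ε) = 15.0 kΩ × 0.0140/0.9860 = 213 Ω.
(Any R1, R2 with R2/(R1+R2) = 0.633 and R1‖R2 ≤ 213 Ω will meet the spec.)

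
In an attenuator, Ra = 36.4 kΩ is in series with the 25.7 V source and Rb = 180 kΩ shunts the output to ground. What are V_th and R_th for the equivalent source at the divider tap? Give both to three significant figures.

V_th is the open-circuit tap voltage: 25.7 × 180/(36.4 + 180) = 21.4 V.
With the supply zeroed, Ra and Rb appear in parallel from the tap: R_th = Ra‖Rb = (36.4 × 180)/216.4 = 30.3 kΩ.

V_th = 21.4 V, R_th = 30.3 kΩ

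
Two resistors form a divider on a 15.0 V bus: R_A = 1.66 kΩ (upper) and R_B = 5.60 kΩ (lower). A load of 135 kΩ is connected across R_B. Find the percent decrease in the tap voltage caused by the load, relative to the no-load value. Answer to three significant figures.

The divider's output (Thévenin) resistance is R_A‖R_B = 1.280 kΩ.
Fractional drop under load = R_th/(R_th + R_L) = 1.280 / (1.280 + 135) = 0.009396.
So the output falls by 0.940 %.

0.940 %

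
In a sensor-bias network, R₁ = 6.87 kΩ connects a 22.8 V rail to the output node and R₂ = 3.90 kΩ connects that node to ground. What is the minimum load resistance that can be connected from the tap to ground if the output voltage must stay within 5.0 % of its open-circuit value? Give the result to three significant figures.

R_L(min) ≈ 47.3 kΩ

Output resistance R_th = R₁‖R₂ = (6.87 × 3.90)/10.77 = 2.488 kΩ.
The fractional drop is R_th/(R_th + R_L); requiring this ≤ 0.0500 gives R_L ≥ R_th(1/0.0500 − 1) = 2.488 × 19.00 = 47.3 kΩ.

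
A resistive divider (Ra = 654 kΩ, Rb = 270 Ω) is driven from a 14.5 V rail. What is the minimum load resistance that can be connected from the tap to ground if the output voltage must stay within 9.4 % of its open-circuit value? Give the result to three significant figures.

R_L(min) ≈ 2.60 kΩ

Output resistance R_th = Ra‖Rb = (654000 × 270)/654300 = 269.9 Ω.
The fractional drop is R_th/(R_th + R_L); requiring this ≤ 0.0940 gives R_L ≥ R_th(1/0.0940 − 1) = 269.9 × 9.638 = 2.60 kΩ.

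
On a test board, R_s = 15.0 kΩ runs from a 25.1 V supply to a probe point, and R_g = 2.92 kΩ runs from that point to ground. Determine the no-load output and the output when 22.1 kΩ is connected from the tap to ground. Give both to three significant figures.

Unloaded: 4.09 V; loaded: 3.68 V

Open-circuit: V = 25.1 × 2.92/(15.0 + 2.92) = 4.09 V.
With the load, R_g becomes R_g‖R_L = 2.579 kΩ, so V = 25.1 × 2.579/17.58 = 3.68 V.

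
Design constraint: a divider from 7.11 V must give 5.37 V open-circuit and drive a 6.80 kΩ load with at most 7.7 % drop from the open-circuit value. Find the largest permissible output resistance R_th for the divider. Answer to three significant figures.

Loading drop = R_th/(R_th + R_L) ≤ 0.0770, so R_th ≤ R_L · ε/(1−ε) = 6.80 kΩ × 0.0770/0.9230 = 567 Ω.
(Any R1, R2 with R2/(R1+R2) = 0.755 and R1‖R2 ≤ 567 Ω will meet the spec.)

R_th ≤ 567 Ω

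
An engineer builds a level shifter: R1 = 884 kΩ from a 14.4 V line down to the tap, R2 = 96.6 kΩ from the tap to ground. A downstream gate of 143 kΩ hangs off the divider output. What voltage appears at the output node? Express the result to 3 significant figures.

V_out ≈ 0.882 V

The load sits in parallel with R2: R2‖R_L = (96.6 × 143) / (96.6 + 143) = 57.65 kΩ.
V_out = 14.4 × 57.65 / (884 + 57.65) = 14.4 × 57.65/941.7 = 0.882 V.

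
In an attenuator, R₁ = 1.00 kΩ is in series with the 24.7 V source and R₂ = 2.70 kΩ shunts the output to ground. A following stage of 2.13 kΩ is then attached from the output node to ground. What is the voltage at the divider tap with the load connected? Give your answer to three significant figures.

The load sits in parallel with R₂: R₂‖R_L = (2.70 × 2.13) / (2.70 + 2.13) = 1.191 kΩ.
V_out = 24.7 × 1.191 / (1.00 + 1.191) = 24.7 × 1.191/2.191 = 13.4 V.

V_out ≈ 13.4 V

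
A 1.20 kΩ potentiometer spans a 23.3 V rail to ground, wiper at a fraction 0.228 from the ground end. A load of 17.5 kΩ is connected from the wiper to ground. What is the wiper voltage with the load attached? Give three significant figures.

V ≈ 5.25 V

The wiper splits the pot into (1−α)R = 926.4 Ω above and αR = 273.6 Ω below.
Lower section ‖ load = 269.4 Ω.
V_wiper = 23.3 × 269.4/(926.4 + 269.4) = 5.25 V.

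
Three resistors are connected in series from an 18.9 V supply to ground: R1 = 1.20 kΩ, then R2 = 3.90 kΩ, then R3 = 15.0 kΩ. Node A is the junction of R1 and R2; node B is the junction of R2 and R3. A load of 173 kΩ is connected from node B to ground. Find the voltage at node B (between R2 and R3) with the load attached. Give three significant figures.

At node B, R3 is in parallel with the load: R3‖R_L = 13.80 kΩ.
Below node A the resistance is R2 + (R3‖R_L) = 17.70 kΩ, so V_A = 18.9 × 17.70/18.90 = 17.70 V.
Then V_B = V_A × (R3‖R_L)/(R2 + R3‖R_L) = 17.70 × 13.80/17.70 = 13.8 V.

V ≈ 13.8 V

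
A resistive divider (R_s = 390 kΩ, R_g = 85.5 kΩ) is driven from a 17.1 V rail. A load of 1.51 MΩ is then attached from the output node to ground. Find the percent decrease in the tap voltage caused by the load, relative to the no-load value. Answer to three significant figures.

4.44 %

The divider's output (Thévenin) resistance is R_s‖R_g = 70.13 kΩ.
Fractional drop under load = R_th/(R_th + R_L) = 70.13 / (70.13 + 1510) = 0.04438.
So the output falls by 4.44 %.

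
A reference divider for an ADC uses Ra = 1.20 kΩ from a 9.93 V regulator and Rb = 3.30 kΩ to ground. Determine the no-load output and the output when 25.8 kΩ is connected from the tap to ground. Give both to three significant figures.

Unloaded: 7.28 V; loaded: 7.04 V

Open-circuit: V = 9.93 × 3.30/(1.20 + 3.30) = 7.28 V.
With the load, Rb becomes Rb‖R_L = 2.926 kΩ, so V = 9.93 × 2.926/4.126 = 7.04 V.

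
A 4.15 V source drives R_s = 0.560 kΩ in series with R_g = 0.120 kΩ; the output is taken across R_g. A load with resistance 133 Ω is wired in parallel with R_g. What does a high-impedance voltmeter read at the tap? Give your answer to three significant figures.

The load sits in parallel with R_g: R_g‖R_L = (120 × 133) / (120 + 133) = 63.08 Ω.
V_out = 4.15 × 63.08 / (560 + 63.08) = 4.15 × 63.08/623.1 = 0.420 V.
(Unloaded it would have been 0.732 V.)

V_out ≈ 0.420 V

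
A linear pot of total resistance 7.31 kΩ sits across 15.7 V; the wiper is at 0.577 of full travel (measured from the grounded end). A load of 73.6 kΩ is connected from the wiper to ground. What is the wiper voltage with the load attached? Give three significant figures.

V ≈ 8.84 V

The wiper splits the pot into (1−α)R = 3.092 kΩ above and αR = 4.218 kΩ below.
Lower section ‖ load = 3.989 kΩ.
V_wiper = 15.7 × 3.989/(3.092 + 3.989) = 8.84 V.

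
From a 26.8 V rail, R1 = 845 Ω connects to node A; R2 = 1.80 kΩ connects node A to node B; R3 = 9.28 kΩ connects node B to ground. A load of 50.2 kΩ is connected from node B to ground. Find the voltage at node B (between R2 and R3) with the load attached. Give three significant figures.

At node B, R3 is in parallel with the load: R3‖R_L = 7832 Ω.
Below node A the resistance is R2 + (R3‖R_L) = 9632 Ω, so V_A = 26.8 × 9632/10480 = 24.64 V.
Then V_B = V_A × (R3‖R_L)/(R2 + R3‖R_L) = 24.64 × 7832/9632 = 20.0 V.

V ≈ 20.0 V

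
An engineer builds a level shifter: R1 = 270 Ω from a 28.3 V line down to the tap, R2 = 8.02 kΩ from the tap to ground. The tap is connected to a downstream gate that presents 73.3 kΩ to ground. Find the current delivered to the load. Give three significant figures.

I_L ≈ 0.372 mA

R2‖R_L = 7229 Ω; V_out = 28.3 × 7229/7499 = 27.28 V.
I_L = V_out / R_L = 27.28 / 73.3 kΩ = 0.372 mA.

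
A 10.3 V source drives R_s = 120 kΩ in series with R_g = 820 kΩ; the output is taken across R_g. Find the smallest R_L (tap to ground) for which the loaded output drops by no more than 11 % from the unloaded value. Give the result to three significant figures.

Output resistance R_th = R_s‖R_g = (120 × 820)/940.0 = 104.7 kΩ.
The fractional drop is R_th/(R_th + R_L); requiring this ≤ 0.110 gives R_L ≥ R_th(1/0.110 − 1) = 104.7 × 8.091 = 847 kΩ.

R_L(min) ≈ 847 kΩ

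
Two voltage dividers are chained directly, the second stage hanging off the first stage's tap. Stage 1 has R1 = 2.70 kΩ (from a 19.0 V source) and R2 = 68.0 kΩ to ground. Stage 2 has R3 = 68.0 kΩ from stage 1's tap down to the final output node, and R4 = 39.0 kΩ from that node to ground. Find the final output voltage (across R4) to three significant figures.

Stage 2 presents R3+R4 = 107.0 kΩ as a load on stage 1's tap.
Stage 1's lower leg becomes R2‖(R3+R4) = 41.58 kΩ, so V_mid = 19.0 × 41.58/44.28 = 17.84 V.
Stage 2 is itself unloaded: V_out = V_mid × R4/(R3+R4) = 17.84 × 39.0/107.0 = 6.50 V.

V_out ≈ 6.50 V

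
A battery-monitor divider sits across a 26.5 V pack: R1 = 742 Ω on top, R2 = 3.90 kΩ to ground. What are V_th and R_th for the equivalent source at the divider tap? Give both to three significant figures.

V_th is the open-circuit tap voltage: 26.5 × 3900/(742 + 3900) = 22.3 V.
With the supply zeroed, R1 and R2 appear in parallel from the tap: R_th = R1‖R2 = (742 × 3900)/4642 = 623 Ω.

V_th = 22.3 V, R_th = 623 Ω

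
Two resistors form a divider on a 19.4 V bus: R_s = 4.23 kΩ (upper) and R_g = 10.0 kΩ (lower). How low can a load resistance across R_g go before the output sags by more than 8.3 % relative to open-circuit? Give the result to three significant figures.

Output resistance R_th = R_s‖R_g = (4.23 × 10.0)/14.23 = 2.973 kΩ.
The fractional drop is R_th/(R_th + R_L); requiring this ≤ 0.0830 gives R_L ≥ R_th(1/0.0830 − 1) = 2.973 × 11.05 = 32.8 kΩ.

R_L(min) ≈ 32.8 kΩ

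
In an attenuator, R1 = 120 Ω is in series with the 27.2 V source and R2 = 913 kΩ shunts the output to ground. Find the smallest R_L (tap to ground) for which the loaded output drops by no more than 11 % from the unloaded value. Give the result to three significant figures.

R_L(min) ≈ 971 Ω

Output resistance R_th = R1‖R2 = (120 × 913000)/913100 = 120.0 Ω.
The fractional drop is R_th/(R_th + R_L); requiring this ≤ 0.110 gives R_L ≥ R_th(1/0.110 − 1) = 120.0 × 8.091 = 971 Ω.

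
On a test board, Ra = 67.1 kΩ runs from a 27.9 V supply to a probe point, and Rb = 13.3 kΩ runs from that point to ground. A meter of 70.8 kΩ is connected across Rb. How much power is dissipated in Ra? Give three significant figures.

Total resistance from the source is Ra + (Rb‖R_L) = 78.30 kΩ, so I = 27.9/78.30 kΩ = 0.3563 mA.
P = I²·Ra = (0.3563 mA)² × 67.1 kΩ = 8.52 mW.

P ≈ 8.52 mW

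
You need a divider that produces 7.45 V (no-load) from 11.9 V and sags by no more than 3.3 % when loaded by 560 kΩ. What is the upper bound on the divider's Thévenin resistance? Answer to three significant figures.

Loading drop = R_th/(R_th + R_L) ≤ 0.0330, so R_th ≤ R_L · ε/(1−ε) = 560 kΩ × 0.0330/0.9670 = 19.1 kΩ.

R_th ≤ 19.1 kΩ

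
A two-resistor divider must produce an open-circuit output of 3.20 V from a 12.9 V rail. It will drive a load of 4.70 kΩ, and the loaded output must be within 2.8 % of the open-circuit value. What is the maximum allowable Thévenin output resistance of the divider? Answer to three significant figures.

Loading drop = R_th/(R_th + R_L) ≤ 0.0280, so R_th ≤ R_L · ε/(1−ε) = 4.70 kΩ × 0.0280/0.9720 = 135 Ω.
(Any R1, R2 with R2/(R1+R2) = 0.248 and R1‖R2 ≤ 135 Ω will meet the spec.)

R_th ≤ 135 Ω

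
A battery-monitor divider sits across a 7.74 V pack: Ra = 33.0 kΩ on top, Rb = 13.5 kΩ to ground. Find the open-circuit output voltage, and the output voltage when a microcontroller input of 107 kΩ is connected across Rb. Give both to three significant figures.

Unloaded: 2.25 V; loaded: 2.06 V

Open-circuit: V = 7.74 × 13.5/(33.0 + 13.5) = 2.25 V.
With the load, Rb becomes Rb‖R_L = 11.99 kΩ, so V = 7.74 × 11.99/44.99 = 2.06 V.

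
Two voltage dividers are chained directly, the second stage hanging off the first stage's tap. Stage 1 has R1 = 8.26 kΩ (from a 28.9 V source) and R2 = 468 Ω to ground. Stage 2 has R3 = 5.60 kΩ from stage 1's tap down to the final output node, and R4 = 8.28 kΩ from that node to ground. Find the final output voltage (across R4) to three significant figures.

V_out ≈ 0.896 V

Stage 2 presents R3+R4 = 13880 Ω as a load on stage 1's tap.
Stage 1's lower leg becomes R2‖(R3+R4) = 452.7 Ω, so V_mid = 28.9 × 452.7/8713 = 1.502 V.
Stage 2 is itself unloaded: V_out = V_mid × R4/(R3+R4) = 1.502 × 8280/13880 = 0.896 V.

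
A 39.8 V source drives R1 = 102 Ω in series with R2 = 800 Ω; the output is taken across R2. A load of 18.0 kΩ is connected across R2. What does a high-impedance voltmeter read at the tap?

V_out ≈ 35.1 V

The load sits in parallel with R2: R2‖R_L = (800 × 18000) / (800 + 18000) = 766.0 Ω.
V_out = 39.8 × 766.0 / (102 + 766.0) = 39.8 × 766.0/868.0 = 35.1 V.
(Unloaded it would have been 35.3 V.)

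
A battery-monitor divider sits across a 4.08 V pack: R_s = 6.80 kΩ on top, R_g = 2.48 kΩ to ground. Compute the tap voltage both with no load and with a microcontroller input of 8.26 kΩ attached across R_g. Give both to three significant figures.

Open-circuit: V = 4.08 × 2.48/(6.80 + 2.48) = 1.09 V.
With the load, R_g becomes R_g‖R_L = 1.907 kΩ, so V = 4.08 × 1.907/8.707 = 0.894 V.

Unloaded: 1.09 V; loaded: 0.894 V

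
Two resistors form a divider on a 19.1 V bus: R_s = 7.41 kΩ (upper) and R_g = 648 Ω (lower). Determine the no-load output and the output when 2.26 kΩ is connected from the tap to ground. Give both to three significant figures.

Unloaded: 1.54 V; loaded: 1.22 V

Open-circuit: V = 19.1 × 648/(7410 + 648) = 1.54 V.
With the load, R_g becomes R_g‖R_L = 503.6 Ω, so V = 19.1 × 503.6/7914 = 1.22 V.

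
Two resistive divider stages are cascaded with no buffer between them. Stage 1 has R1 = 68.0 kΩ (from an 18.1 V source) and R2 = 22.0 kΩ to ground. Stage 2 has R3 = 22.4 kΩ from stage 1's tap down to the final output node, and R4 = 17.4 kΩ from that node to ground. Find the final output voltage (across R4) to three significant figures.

V_out ≈ 1.36 V

Stage 2 presents R3+R4 = 39.80 kΩ as a load on stage 1's tap.
Stage 1's lower leg becomes R2‖(R3+R4) = 14.17 kΩ, so V_mid = 18.1 × 14.17/82.17 = 3.121 V.
Stage 2 is itself unloaded: V_out = V_mid × R4/(R3+R4) = 3.121 × 17.4/39.80 = 1.36 V.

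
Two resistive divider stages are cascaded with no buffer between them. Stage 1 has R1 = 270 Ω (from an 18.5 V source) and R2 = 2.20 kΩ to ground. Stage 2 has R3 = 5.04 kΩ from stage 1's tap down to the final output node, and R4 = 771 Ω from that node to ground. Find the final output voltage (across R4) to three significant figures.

Stage 2 presents R3+R4 = 5811 Ω as a load on stage 1's tap.
Stage 1's lower leg becomes R2‖(R3+R4) = 1596 Ω, so V_mid = 18.5 × 1596/1866 = 15.82 V.
Stage 2 is itself unloaded: V_out = V_mid × R4/(R3+R4) = 15.82 × 771/5811 = 2.10 V.

V_out ≈ 2.10 V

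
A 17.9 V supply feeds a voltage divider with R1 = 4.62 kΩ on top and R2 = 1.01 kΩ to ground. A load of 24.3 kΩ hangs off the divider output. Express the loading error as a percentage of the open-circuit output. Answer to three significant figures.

The divider's output (Thévenin) resistance is R1‖R2 = 0.8288 kΩ.
Fractional drop under load = R_th/(R_th + R_L) = 0.8288 / (0.8288 + 24.3) = 0.03298.
So the output falls by 3.30 %.

3.30 %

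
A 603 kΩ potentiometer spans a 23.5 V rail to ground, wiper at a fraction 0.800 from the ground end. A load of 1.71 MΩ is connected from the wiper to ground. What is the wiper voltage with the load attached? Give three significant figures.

The wiper splits the pot into (1−α)R = 120.6 kΩ above and αR = 482.4 kΩ below.
Lower section ‖ load = 376.3 kΩ.
V_wiper = 23.5 × 376.3/(120.6 + 376.3) = 17.8 V.

V ≈ 17.8 V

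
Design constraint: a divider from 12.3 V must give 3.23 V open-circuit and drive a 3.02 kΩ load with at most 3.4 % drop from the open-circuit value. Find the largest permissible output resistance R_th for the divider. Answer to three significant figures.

Loading drop = R_th/(R_th + R_L) ≤ 0.0340, so R_th ≤ R_L · ε/(1−ε) = 3.02 kΩ × 0.0340/0.9660 = 106 Ω.
(Any R1, R2 with R2/(R1+R2) = 0.263 and R1‖R2 ≤ 106 Ω will meet the spec.)

R_th ≤ 106 Ω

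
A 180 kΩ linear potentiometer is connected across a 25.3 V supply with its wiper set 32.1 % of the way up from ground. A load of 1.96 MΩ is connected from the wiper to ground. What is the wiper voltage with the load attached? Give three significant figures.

V ≈ 7.96 V

The wiper splits the pot into (1−α)R = 122.2 kΩ above and αR = 57.78 kΩ below.
Lower section ‖ load = 56.13 kΩ.
V_wiper = 25.3 × 56.13/(122.2 + 56.13) = 7.96 V.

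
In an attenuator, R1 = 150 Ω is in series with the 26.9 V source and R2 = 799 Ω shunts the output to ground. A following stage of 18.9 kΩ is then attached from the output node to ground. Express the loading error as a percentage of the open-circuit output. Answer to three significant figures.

0.664 %

The divider's output (Thévenin) resistance is R1‖R2 = 126.3 Ω.
Fractional drop under load = R_th/(R_th + R_L) = 126.3 / (126.3 + 18900) = 0.006638.
So the output falls by 0.664 %.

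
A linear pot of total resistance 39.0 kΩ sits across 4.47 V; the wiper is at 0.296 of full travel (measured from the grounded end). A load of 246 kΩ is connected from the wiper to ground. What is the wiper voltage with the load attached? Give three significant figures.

V ≈ 1.28 V

The wiper splits the pot into (1−α)R = 27.46 kΩ above and αR = 11.54 kΩ below.
Lower section ‖ load = 11.03 kΩ.
V_wiper = 4.47 × 11.03/(27.46 + 11.03) = 1.28 V.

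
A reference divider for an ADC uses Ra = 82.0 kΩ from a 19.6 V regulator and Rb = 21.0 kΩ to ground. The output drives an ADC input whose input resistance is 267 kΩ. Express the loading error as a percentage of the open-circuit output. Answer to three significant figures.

5.89 %

The divider's output (Thévenin) resistance is Ra‖Rb = 16.72 kΩ.
Fractional drop under load = R_th/(R_th + R_L) = 16.72 / (16.72 + 267) = 0.05893.
So the output falls by 5.89 %.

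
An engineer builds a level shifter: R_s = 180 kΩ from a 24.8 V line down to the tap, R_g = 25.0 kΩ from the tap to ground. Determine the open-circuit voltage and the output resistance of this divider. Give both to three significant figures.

V_th is the open-circuit tap voltage: 24.8 × 25.0/(180 + 25.0) = 3.02 V.
With the supply zeroed, R_s and R_g appear in parallel from the tap: R_th = R_s‖R_g = (180 × 25.0)/205.0 = 22.0 kΩ.

V_th = 3.02 V, R_th = 22.0 kΩ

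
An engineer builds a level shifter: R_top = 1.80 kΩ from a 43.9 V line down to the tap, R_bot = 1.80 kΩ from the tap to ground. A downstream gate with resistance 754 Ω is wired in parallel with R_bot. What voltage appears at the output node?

V_out ≈ 10.0 V

The load sits in parallel with R_bot: R_bot‖R_L = (1800 × 754) / (1800 + 754) = 531.4 Ω.
V_out = 43.9 × 531.4 / (1800 + 531.4) = 43.9 × 531.4/2331 = 10.0 V.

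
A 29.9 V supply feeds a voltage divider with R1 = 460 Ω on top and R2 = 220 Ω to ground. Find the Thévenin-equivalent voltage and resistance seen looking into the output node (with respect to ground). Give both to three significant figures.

V_th is the open-circuit tap voltage: 29.9 × 220/(460 + 220) = 9.67 V.
With the supply zeroed, R1 and R2 appear in parallel from the tap: R_th = R1‖R2 = (460 × 220)/680.0 = 149 Ω.

V_th = 9.67 V, R_th = 149 Ω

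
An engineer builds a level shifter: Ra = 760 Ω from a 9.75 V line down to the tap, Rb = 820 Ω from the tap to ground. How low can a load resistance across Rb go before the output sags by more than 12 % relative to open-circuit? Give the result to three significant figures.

Output resistance R_th = Ra‖Rb = (760 × 820)/1580 = 394.4 Ω.
The fractional drop is R_th/(R_th + R_L); requiring this ≤ 0.120 gives R_L ≥ R_th(1/0.120 − 1) = 394.4 × 7.333 = 2.89 kΩ.

R_L(min) ≈ 2.89 kΩ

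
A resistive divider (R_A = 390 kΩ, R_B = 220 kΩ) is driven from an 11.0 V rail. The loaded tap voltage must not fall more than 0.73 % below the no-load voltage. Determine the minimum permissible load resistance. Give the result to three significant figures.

Output resistance R_th = R_A‖R_B = (390 × 220)/610.0 = 140.7 kΩ.
The fractional drop is R_th/(R_th + R_L); requiring this ≤ 0.00730 gives R_L ≥ R_th(1/0.00730 − 1) = 140.7 × 136.0 = 19.1 MΩ.

R_L(min) ≈ 19.1 MΩ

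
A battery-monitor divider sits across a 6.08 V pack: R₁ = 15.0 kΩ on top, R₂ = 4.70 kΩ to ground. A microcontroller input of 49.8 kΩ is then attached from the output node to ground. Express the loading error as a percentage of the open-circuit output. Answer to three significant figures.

The divider's output (Thévenin) resistance is R₁‖R₂ = 3.579 kΩ.
Fractional drop under load = R_th/(R_th + R_L) = 3.579 / (3.579 + 49.8) = 0.06704.
So the output falls by 6.70 %.

6.70 %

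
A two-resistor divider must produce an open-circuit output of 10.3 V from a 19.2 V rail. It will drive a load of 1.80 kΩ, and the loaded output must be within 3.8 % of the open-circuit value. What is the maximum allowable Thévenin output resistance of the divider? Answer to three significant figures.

Loading drop = R_th/(R_th + R_L) ≤ 0.0380, so R_th ≤ R_L · ε/(1−ε) = 1.80 kΩ × 0.0380/0.9620 = 71.1 Ω.
(Any R1, R2 with R2/(R1+R2) = 0.536 and R1‖R2 ≤ 71.1 Ω will meet the spec.)

R_th ≤ 71.1 Ω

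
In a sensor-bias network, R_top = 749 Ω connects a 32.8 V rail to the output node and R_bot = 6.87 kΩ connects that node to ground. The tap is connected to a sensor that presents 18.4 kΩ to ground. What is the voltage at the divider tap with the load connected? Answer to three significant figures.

V_out ≈ 28.5 V

The load sits in parallel with R_bot: R_bot‖R_L = (6870 × 18400) / (6870 + 18400) = 5002 Ω.
V_out = 32.8 × 5002 / (749 + 5002) = 32.8 × 5002/5751 = 28.5 V.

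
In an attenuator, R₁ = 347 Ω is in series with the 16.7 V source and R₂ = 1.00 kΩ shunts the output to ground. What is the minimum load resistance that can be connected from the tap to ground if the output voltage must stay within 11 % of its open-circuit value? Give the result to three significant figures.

Output resistance R_th = R₁‖R₂ = (347 × 1000)/1347 = 257.6 Ω.
The fractional drop is R_th/(R_th + R_L); requiring this ≤ 0.110 gives R_L ≥ R_th(1/0.110 − 1) = 257.6 × 8.091 = 2.08 kΩ.

R_L(min) ≈ 2.08 kΩ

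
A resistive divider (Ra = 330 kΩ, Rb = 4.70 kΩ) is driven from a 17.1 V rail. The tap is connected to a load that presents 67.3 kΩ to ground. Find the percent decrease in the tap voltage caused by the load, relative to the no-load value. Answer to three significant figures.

6.44 %

The divider's output (Thévenin) resistance is Ra‖Rb = 4.634 kΩ.
Fractional drop under load = R_th/(R_th + R_L) = 4.634 / (4.634 + 67.3) = 0.06442.
So the output falls by 6.44 %.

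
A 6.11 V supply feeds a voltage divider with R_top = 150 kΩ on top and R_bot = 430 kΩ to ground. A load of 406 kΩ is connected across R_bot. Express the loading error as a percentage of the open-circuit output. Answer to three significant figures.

The divider's output (Thévenin) resistance is R_top‖R_bot = 111.2 kΩ.
Fractional drop under load = R_th/(R_th + R_L) = 111.2 / (111.2 + 406) = 0.2150.
So the output falls by 21.5 %.

21.5 %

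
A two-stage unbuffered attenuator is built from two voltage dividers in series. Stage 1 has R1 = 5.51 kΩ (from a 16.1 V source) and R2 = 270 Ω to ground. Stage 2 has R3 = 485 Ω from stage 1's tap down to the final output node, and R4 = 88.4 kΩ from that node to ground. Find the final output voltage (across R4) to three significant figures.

Stage 2 presents R3+R4 = 88880 Ω as a load on stage 1's tap.
Stage 1's lower leg becomes R2‖(R3+R4) = 269.2 Ω, so V_mid = 16.1 × 269.2/5779 = 0.7499 V.
Stage 2 is itself unloaded: V_out = V_mid × R4/(R3+R4) = 0.7499 × 88400/88880 = 0.746 V.

V_out ≈ 0.746 V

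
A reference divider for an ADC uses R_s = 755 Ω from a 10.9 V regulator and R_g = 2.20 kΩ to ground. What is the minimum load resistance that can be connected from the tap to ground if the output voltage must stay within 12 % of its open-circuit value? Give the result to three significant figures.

R_L(min) ≈ 4.12 kΩ

Output resistance R_th = R_s‖R_g = (755 × 2200)/2955 = 562.1 Ω.
The fractional drop is R_th/(R_th + R_L); requiring this ≤ 0.120 gives R_L ≥ R_th(1/0.120 − 1) = 562.1 × 7.333 = 4.12 kΩ.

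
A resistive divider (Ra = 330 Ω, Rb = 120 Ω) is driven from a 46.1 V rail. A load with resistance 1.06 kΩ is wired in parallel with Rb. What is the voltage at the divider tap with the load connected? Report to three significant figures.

The load sits in parallel with Rb: Rb‖R_L = (120 × 1060) / (120 + 1060) = 107.8 Ω.
V_out = 46.1 × 107.8 / (330 + 107.8) = 46.1 × 107.8/437.8 = 11.4 V.
(Unloaded it would have been 12.3 V.)

V_out ≈ 11.4 V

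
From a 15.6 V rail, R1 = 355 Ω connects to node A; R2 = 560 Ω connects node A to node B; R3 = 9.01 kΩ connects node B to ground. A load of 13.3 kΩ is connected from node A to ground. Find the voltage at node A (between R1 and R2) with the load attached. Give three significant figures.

Below node A the series string R2+R3 = 9570 Ω sits in parallel with the 13300 Ω load: 5565 Ω.
V_A = 15.6 × 5565/(355 + 5565) = 14.7 V.

V ≈ 14.7 V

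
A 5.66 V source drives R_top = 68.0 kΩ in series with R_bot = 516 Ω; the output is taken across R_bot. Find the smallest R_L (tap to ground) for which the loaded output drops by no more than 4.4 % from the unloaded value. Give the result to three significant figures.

R_L(min) ≈ 11.1 kΩ

Output resistance R_th = R_top‖R_bot = (68000 × 516)/68520 = 512.1 Ω.
The fractional drop is R_th/(R_th + R_L); requiring this ≤ 0.0440 gives R_L ≥ R_th(1/0.0440 − 1) = 512.1 × 21.73 = 11.1 kΩ.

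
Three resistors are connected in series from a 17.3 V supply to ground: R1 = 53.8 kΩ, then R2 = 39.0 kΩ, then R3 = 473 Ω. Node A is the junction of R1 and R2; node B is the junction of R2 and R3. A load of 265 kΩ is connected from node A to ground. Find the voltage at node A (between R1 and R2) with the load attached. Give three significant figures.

Below node A the series string R2+R3 = 39470 Ω sits in parallel with the 265000 Ω load: 34360 Ω.
V_A = 17.3 × 34360/(53800 + 34360) = 6.74 V.

V ≈ 6.74 V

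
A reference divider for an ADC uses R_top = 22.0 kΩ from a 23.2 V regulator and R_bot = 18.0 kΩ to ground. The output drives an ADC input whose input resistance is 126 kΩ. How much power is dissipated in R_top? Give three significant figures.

P ≈ 8.31 mW

Total resistance from the source is R_top + (R_bot‖R_L) = 37.75 kΩ, so I = 23.2/37.75 kΩ = 0.6146 mA.
P = I²·R_top = (0.6146 mA)² × 22.0 kΩ = 8.31 mW.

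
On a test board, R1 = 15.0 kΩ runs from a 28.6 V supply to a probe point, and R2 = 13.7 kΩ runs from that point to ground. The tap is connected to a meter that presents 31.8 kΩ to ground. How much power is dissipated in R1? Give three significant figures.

P ≈ 20.3 mW

Total resistance from the source is R1 + (R2‖R_L) = 24.57 kΩ, so I = 28.6/24.57 kΩ = 1.164 mA.
P = I²·R1 = (1.164 mA)² × 15.0 kΩ = 20.3 mW.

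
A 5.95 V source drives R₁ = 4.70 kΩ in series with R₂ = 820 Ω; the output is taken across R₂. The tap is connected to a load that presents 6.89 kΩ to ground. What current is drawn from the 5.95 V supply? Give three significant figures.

R₂‖R_L = 732.8 Ω, so the source sees R₁ + R₂‖R_L = 5433 Ω.
I = 5.95 V / 5433 Ω = 1.10 mA.

I ≈ 1.10 mA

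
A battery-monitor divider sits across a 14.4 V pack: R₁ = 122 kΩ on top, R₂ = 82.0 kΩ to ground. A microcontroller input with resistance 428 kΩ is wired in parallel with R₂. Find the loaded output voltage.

The load sits in parallel with R₂: R₂‖R_L = (82.0 × 428) / (82.0 + 428) = 68.82 kΩ.
V_out = 14.4 × 68.82 / (122 + 68.82) = 14.4 × 68.82/190.8 = 5.19 V.
(Unloaded it would have been 5.79 V.)

V_out ≈ 5.19 V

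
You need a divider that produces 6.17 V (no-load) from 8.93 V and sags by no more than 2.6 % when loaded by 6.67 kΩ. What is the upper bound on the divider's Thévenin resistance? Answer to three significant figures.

Loading drop = R_th/(R_th + R_L) ≤ 0.0260, so R_th ≤ R_L · ε/(1−ε) = 6.67 kΩ × 0.0260/0.9740 = 178 Ω.
(Any R1, R2 with R2/(R1+R2) = 0.691 and R1‖R2 ≤ 178 Ω will meet the spec.)

R_th ≤ 178 Ω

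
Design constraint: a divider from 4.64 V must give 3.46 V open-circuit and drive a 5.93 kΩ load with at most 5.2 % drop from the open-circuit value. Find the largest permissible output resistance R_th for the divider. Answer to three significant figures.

R_th ≤ 325 Ω

Loading drop = R_th/(R_th + R_L) ≤ 0.0520, so R_th ≤ R_L · ε/(1−ε) = 5.93 kΩ × 0.0520/0.9480 = 325 Ω.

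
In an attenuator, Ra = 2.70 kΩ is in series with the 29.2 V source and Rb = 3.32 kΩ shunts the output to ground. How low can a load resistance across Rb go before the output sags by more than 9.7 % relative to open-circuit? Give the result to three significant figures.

R_L(min) ≈ 13.9 kΩ

Output resistance R_th = Ra‖Rb = (2.70 × 3.32)/6.020 = 1.489 kΩ.
The fractional drop is R_th/(R_th + R_L); requiring this ≤ 0.0970 gives R_L ≥ R_th(1/0.0970 − 1) = 1.489 × 9.309 = 13.9 kΩ.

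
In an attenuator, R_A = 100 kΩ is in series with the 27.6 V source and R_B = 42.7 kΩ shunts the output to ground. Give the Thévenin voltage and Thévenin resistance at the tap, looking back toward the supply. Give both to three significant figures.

V_th = 8.26 V, R_th = 29.9 kΩ

V_th is the open-circuit tap voltage: 27.6 × 42.7/(100 + 42.7) = 8.26 V.
With the supply zeroed, R_A and R_B appear in parallel from the tap: R_th = R_A‖R_B = (100 × 42.7)/142.7 = 29.9 kΩ.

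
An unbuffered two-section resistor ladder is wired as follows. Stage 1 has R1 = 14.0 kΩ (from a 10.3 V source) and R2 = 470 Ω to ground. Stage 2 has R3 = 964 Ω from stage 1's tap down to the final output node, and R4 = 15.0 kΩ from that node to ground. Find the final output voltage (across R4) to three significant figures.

V_out ≈ 0.306 V

Stage 2 presents R3+R4 = 15960 Ω as a load on stage 1's tap.
Stage 1's lower leg becomes R2‖(R3+R4) = 456.6 Ω, so V_mid = 10.3 × 456.6/14460 = 0.3253 V.
Stage 2 is itself unloaded: V_out = V_mid × R4/(R3+R4) = 0.3253 × 15000/15960 = 0.306 V.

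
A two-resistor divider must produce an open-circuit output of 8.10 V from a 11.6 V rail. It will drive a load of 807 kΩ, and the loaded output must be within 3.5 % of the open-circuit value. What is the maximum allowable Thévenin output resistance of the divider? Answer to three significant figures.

R_th ≤ 29.3 kΩ

Loading drop = R_th/(R_th + R_L) ≤ 0.0350, so R_th ≤ R_L · ε/(1−ε) = 807 kΩ × 0.0350/0.9650 = 29.3 kΩ.
(Any R1, R2 with R2/(R1+R2) = 0.698 and R1‖R2 ≤ 29.3 kΩ will meet the spec.)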